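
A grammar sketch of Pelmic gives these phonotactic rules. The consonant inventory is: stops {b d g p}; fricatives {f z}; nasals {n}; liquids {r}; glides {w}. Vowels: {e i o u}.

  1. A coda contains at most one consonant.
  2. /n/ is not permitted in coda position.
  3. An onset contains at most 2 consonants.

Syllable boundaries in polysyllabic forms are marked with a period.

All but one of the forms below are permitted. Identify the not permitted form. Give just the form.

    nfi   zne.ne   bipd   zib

nfi — σ1 onset /nf/ (2C), coda /∅/ ok → permitted
zne.ne — σ1 onset /zn/ (2C), coda /∅/ ok; σ2 onset /n/, coda /∅/ ok → permitted
bipd — violates constraint 1: syllable 1 coda /pd/ has 2 consonants (> 1) → not permitted
zib — σ1 onset /z/, coda /b/ ok → permitted

bipd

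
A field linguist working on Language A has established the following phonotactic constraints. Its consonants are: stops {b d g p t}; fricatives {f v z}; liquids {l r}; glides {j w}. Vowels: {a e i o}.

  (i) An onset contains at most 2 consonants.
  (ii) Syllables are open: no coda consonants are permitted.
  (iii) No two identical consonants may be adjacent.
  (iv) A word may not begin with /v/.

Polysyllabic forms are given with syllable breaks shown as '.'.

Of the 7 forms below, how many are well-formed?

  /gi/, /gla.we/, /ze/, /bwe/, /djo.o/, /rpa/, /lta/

7

/gi/ — σ1 onset /g/, coda /∅/ ok → well-formed
/gla.we/ — σ1 onset /gl/ (2C), coda /∅/ ok; σ2 onset /w/, coda /∅/ ok → well-formed
/ze/ — σ1 onset /z/, coda /∅/ ok → well-formed
/bwe/ — σ1 onset /bw/ (2C), coda /∅/ ok → well-formed
/djo.o/ — σ1 onset /dj/ (2C), coda /∅/ ok; σ2 onset /∅/, coda /∅/ ok → well-formed
/rpa/ — σ1 onset /rp/ (2C), coda /∅/ ok → well-formed
/lta/ — σ1 onset /lt/ (2C), coda /∅/ ok → well-formed
Well-formed: /gi/, /gla.we/, /ze/, /bwe/, /djo.o/, /rpa/, /lta/ → 7.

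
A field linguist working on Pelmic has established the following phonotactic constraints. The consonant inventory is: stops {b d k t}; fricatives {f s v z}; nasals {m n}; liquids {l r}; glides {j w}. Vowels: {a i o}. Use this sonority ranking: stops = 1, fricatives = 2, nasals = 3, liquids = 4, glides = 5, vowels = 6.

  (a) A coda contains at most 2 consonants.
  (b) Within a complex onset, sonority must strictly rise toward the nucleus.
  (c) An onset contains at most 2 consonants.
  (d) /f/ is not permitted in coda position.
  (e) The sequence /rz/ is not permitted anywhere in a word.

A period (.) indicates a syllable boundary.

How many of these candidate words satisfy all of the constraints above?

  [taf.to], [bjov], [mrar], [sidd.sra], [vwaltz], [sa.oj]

4

[taf.to] — violates constraint (d): syllable 1 coda contains /f/ → not permitted
[bjov] — σ1 onset /bj/ (1→5 rises), coda /v/ ok → permitted
[mrar] — σ1 onset /mr/ (3→4 rises), coda /r/ ok → permitted
[sidd.sra] — σ1 onset /s/, coda /dd/ (2C) ok; σ2 onset /sr/ (2→4 rises), coda /∅/ ok → permitted
[vwaltz] — violates constraint (a): syllable 1 coda /ltz/ has 3 consonants (> 2) → not permitted
[sa.oj] — σ1 onset /s/, coda /∅/ ok; σ2 onset /∅/, coda /j/ ok → permitted
Permitted: [bjov], [mrar], [sidd.sra], [sa.oj] → 4.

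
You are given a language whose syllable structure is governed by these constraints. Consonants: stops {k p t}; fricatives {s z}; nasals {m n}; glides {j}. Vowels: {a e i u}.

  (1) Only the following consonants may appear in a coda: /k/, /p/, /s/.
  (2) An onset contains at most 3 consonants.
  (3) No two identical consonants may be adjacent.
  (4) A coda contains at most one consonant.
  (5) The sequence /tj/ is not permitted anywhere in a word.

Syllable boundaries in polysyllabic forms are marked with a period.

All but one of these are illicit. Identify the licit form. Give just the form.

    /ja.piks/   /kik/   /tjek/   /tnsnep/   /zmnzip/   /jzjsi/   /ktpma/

/ja.piks/ — violates constraint 4: syllable 2 coda /ks/ has 2 consonants (> 1) → illicit
/kik/ — σ1 onset /k/, coda /k/ ok → licit
/tjek/ — violates constraint 5: contains banned sequence /tj/ → illicit
/tnsnep/ — violates constraint 2: syllable 1 onset /tnsn/ has 4 consonants (> 3) → illicit
/zmnzip/ — violates constraint 2: syllable 1 onset /zmnz/ has 4 consonants (> 3) → illicit
/jzjsi/ — violates constraint 2: syllable 1 onset /jzjs/ has 4 consonants (> 3) → illicit
/ktpma/ — violates constraint 2: syllable 1 onset /ktpm/ has 4 consonants (> 3) → illicit

/kik/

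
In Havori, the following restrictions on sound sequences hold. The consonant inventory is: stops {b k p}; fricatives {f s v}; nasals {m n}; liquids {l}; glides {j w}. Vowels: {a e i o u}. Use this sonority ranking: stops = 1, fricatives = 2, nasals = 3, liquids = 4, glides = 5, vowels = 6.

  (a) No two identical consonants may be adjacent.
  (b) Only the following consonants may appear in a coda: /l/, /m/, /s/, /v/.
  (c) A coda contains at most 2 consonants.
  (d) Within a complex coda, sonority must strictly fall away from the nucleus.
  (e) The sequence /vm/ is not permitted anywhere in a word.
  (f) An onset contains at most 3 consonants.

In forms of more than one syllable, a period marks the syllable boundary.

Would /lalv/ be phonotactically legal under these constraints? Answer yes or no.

yes

/lalv/ — σ1 onset /l/, coda /lv/ (4→2 falls) ok → phonotactically legal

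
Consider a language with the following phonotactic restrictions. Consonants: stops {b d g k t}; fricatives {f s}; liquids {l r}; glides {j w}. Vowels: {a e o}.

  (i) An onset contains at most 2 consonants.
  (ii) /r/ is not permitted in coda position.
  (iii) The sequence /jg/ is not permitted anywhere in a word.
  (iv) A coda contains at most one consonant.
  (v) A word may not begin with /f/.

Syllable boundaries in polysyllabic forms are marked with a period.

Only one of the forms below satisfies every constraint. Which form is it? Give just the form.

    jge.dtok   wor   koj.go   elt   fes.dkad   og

jge.dtok — violates constraint (iii): contains banned sequence /jg/ → illicit
wor — violates constraint (ii): syllable 1 coda contains /r/ → illicit
koj.go — violates constraint (iii): contains banned sequence /jg/ → illicit
elt — violates constraint (iv): syllable 1 coda /lt/ has 2 consonants (> 1) → illicit
fes.dkad — violates constraint (v): word begins with /f/ → illicit
og — σ1 onset /∅/, coda /g/ ok → licit

og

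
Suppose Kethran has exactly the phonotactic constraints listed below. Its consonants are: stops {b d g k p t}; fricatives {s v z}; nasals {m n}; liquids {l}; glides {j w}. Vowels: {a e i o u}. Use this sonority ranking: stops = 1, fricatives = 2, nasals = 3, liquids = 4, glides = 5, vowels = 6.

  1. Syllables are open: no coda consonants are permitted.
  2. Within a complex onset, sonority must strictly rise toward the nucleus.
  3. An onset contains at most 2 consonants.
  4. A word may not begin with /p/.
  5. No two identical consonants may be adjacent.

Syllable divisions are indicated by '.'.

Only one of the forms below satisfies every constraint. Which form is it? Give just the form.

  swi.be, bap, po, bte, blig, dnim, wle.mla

swi.be

swi.be — σ1 onset /sw/ (2→5 rises), coda /∅/ ok; σ2 onset /b/, coda /∅/ ok → well-formed
bap — violates constraint 1: syllable 1 coda /p/ has 1 consonant (> 0) → ill-formed
po — violates constraint 4: word begins with /p/ → ill-formed
bte — violates constraint 2: syllable 1 onset /bt/: /b/ (stop, 1) → /t/ (stop, 1) does not rise → ill-formed
blig — violates constraint 1: syllable 1 coda /g/ has 1 consonant (> 0) → ill-formed
dnim — violates constraint 1: syllable 1 coda /m/ has 1 consonant (> 0) → ill-formed
wle.mla — violates constraint 2: syllable 1 onset /wl/: /w/ (glide, 5) → /l/ (liquid, 4) does not rise → ill-formed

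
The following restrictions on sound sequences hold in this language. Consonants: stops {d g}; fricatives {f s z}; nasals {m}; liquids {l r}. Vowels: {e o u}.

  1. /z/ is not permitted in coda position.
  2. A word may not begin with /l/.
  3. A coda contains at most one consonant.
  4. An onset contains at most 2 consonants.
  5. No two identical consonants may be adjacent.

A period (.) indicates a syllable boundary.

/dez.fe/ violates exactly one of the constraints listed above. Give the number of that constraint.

1

/dez.fe/: syllable 1 coda contains /z/.
This is a violation of constraint 1: "/z/ is not permitted in coda position."
The remaining constraints (2, 3, 4, 5) are satisfied.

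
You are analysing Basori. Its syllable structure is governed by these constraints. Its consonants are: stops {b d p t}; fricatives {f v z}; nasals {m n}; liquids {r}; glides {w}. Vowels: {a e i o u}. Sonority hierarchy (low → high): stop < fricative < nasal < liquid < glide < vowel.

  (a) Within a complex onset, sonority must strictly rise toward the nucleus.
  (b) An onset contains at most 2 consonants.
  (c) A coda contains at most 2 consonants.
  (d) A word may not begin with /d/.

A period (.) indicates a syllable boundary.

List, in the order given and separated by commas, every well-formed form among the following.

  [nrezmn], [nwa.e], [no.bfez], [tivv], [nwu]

[nrezmn] — violates constraint (c): syllable 1 coda /zmn/ has 3 consonants (> 2) → ill-formed
[nwa.e] — σ1 onset /nw/ (3→5 rises), coda /∅/ ok; σ2 onset /∅/, coda /∅/ ok → well-formed
[no.bfez] — σ1 onset /n/, coda /∅/ ok; σ2 onset /bf/ (1→2 rises), coda /z/ ok → well-formed
[tivv] — σ1 onset /t/, coda /vv/ (2C) ok → well-formed
[nwu] — σ1 onset /nw/ (3→5 rises), coda /∅/ ok → well-formed

[nwa.e], [no.bfez], [tivv], [nwu]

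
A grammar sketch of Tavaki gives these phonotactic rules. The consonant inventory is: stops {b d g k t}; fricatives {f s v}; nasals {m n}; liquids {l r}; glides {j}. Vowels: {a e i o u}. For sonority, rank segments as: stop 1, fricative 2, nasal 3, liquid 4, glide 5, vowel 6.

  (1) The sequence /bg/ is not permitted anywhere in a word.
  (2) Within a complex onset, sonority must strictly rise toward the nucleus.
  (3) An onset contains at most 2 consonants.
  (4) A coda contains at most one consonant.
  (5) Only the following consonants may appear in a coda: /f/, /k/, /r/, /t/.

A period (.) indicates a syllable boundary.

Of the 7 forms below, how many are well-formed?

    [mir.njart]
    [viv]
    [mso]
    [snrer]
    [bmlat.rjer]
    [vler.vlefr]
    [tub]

[mir.njart] — violates constraint 4: syllable 2 coda /rt/ has 2 consonants (> 1) → ill-formed
[viv] — violates constraint 5: syllable 1 coda contains /v/, which is not a licensed coda consonant → ill-formed
[mso] — violates constraint 2: syllable 1 onset /ms/: /m/ (nasal, 3) → /s/ (fricative, 2) does not rise → ill-formed
[snrer] — violates constraint 3: syllable 1 onset /snr/ has 3 consonants (> 2) → ill-formed
[bmlat.rjer] — violates constraint 3: syllable 1 onset /bml/ has 3 consonants (> 2) → ill-formed
[vler.vlefr] — violates constraint 4: syllable 2 coda /fr/ has 2 consonants (> 1) → ill-formed
[tub] — violates constraint 5: syllable 1 coda contains /b/, which is not a licensed coda consonant → ill-formed
No form is well-formed → 0.

0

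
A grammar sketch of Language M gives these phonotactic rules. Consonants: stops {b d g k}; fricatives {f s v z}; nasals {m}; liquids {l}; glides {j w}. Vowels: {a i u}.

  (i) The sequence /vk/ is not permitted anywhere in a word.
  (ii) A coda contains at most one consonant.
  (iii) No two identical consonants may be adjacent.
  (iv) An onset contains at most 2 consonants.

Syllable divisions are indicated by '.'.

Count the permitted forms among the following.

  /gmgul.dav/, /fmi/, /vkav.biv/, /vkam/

/gmgul.dav/ — violates constraint (iv): syllable 1 onset /gmg/ has 3 consonants (> 2) → not permitted
/fmi/ — σ1 onset /fm/ (2C), coda /∅/ ok → permitted
/vkav.biv/ — violates constraint (i): contains banned sequence /vk/ → not permitted
/vkam/ — violates constraint (i): contains banned sequence /vk/ → not permitted
Permitted: /fmi/ → 1.

1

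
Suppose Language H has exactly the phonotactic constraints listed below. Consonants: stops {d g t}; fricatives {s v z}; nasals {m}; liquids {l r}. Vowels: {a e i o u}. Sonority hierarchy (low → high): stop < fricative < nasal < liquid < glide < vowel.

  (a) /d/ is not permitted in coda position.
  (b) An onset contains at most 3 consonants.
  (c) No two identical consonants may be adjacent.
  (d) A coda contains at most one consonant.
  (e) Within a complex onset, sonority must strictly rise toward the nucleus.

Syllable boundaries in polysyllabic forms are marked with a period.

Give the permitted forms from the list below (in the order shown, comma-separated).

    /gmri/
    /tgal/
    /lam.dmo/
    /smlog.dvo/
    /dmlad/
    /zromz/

/gmri/, /lam.dmo/, /smlog.dvo/

/gmri/ — σ1 onset /gmr/ (1→3→4 rises), coda /∅/ ok → permitted
/tgal/ — violates constraint (e): syllable 1 onset /tg/: /t/ (stop, 1) → /g/ (stop, 1) does not rise → not permitted
/lam.dmo/ — σ1 onset /l/, coda /m/ ok; σ2 onset /dm/ (1→3 rises), coda /∅/ ok → permitted
/smlog.dvo/ — σ1 onset /sml/ (2→3→4 rises), coda /g/ ok; σ2 onset /dv/ (1→2 rises), coda /∅/ ok → permitted
/dmlad/ — violates constraint (a): syllable 1 coda contains /d/ → not permitted
/zromz/ — violates constraint (d): syllable 1 coda /mz/ has 2 consonants (> 1) → not permitted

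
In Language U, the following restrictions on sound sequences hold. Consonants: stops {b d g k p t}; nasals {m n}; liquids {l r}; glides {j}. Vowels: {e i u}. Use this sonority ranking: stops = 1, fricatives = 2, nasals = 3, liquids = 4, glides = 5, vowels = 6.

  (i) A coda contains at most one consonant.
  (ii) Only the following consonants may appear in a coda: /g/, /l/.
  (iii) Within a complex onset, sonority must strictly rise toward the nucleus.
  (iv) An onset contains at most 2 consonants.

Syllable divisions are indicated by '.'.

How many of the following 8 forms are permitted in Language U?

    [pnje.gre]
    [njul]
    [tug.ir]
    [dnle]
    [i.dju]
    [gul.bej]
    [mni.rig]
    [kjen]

2

[pnje.gre] — violates constraint (iv): syllable 1 onset /pnj/ has 3 consonants (> 2) → not permitted
[njul] — σ1 onset /nj/ (3→5 rises), coda /l/ ok → permitted
[tug.ir] — violates constraint (ii): syllable 2 coda contains /r/, which is not a licensed coda consonant → not permitted
[dnle] — violates constraint (iv): syllable 1 onset /dnl/ has 3 consonants (> 2) → not permitted
[i.dju] — σ1 onset /∅/, coda /∅/ ok; σ2 onset /dj/ (1→5 rises), coda /∅/ ok → permitted
[gul.bej] — violates constraint (ii): syllable 2 coda contains /j/, which is not a licensed coda consonant → not permitted
[mni.rig] — violates constraint (iii): syllable 1 onset /mn/: /m/ (nasal, 3) → /n/ (nasal, 3) does not rise → not permitted
[kjen] — violates constraint (ii): syllable 1 coda contains /n/, which is not a licensed coda consonant → not permitted
Permitted: [njul], [i.dju] → 2.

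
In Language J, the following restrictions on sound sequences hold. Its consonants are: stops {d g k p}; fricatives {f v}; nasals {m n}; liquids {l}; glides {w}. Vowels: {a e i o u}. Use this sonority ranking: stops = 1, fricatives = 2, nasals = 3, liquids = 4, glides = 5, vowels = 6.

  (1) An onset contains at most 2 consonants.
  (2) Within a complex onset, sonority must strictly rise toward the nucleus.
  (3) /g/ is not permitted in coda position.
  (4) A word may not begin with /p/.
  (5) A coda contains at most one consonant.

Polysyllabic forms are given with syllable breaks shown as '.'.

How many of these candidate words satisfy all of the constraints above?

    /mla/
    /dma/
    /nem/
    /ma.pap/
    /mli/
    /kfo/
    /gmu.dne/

/mla/ — σ1 onset /ml/ (3→4 rises), coda /∅/ ok → permitted
/dma/ — σ1 onset /dm/ (1→3 rises), coda /∅/ ok → permitted
/nem/ — σ1 onset /n/, coda /m/ ok → permitted
/ma.pap/ — σ1 onset /m/, coda /∅/ ok; σ2 onset /p/, coda /p/ ok → permitted
/mli/ — σ1 onset /ml/ (3→4 rises), coda /∅/ ok → permitted
/kfo/ — σ1 onset /kf/ (1→2 rises), coda /∅/ ok → permitted
/gmu.dne/ — σ1 onset /gm/ (1→3 rises), coda /∅/ ok; σ2 onset /dn/ (1→3 rises), coda /∅/ ok → permitted
Permitted: /mla/, /dma/, /nem/, /ma.pap/, /mli/, /kfo/, /gmu.dne/ → 7.

7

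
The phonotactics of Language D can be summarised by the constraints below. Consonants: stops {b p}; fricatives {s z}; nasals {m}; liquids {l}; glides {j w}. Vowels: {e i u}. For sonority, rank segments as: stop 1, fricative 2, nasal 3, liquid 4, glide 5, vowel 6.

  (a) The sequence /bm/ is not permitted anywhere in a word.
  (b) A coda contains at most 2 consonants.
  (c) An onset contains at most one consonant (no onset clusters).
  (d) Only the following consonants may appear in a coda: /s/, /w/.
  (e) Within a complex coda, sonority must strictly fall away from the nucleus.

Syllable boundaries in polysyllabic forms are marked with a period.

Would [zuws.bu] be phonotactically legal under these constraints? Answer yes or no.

[zuws.bu] — σ1 onset /z/, coda /ws/ (5→2 falls) ok; σ2 onset /b/, coda /∅/ ok → phonotactically legal

yes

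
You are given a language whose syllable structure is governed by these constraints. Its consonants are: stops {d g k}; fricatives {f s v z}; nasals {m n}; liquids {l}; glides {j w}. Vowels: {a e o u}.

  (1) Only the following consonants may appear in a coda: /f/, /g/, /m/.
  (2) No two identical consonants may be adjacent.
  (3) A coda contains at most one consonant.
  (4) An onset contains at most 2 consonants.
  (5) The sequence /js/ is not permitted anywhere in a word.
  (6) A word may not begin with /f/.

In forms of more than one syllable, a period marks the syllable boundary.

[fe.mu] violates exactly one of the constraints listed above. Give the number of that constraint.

[fe.mu]: word begins with /f/.
This is a violation of constraint 6: "A word may not begin with /f/."
The remaining constraints (1, 2, 3, 4, 5) are satisfied.

6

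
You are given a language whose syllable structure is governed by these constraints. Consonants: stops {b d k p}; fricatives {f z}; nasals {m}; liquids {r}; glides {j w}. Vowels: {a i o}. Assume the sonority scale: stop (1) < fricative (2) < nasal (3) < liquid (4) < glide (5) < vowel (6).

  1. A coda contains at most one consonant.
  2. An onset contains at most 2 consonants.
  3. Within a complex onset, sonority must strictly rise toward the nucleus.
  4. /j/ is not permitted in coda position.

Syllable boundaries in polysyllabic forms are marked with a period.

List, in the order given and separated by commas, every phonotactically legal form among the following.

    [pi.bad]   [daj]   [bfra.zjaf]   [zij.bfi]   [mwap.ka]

[pi.bad] — σ1 onset /p/, coda /∅/ ok; σ2 onset /b/, coda /d/ ok → phonotactically legal
[daj] — violates constraint 4: syllable 1 coda contains /j/ → phonotactically illegal
[bfra.zjaf] — violates constraint 2: syllable 1 onset /bfr/ has 3 consonants (> 2) → phonotactically illegal
[zij.bfi] — violates constraint 4: syllable 1 coda contains /j/ → phonotactically illegal
[mwap.ka] — σ1 onset /mw/ (3→5 rises), coda /p/ ok; σ2 onset /k/, coda /∅/ ok → phonotactically legal

[pi.bad], [mwap.ka]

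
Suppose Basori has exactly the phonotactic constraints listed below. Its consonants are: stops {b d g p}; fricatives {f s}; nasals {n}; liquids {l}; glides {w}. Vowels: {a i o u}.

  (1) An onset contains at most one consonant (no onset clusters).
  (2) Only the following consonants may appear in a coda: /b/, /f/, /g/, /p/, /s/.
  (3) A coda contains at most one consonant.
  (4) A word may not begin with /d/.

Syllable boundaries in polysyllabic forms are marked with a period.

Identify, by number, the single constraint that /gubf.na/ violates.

/gubf.na/: syllable 1 coda /bf/ has 2 consonants (> 1).
This is a violation of constraint 3: "A coda contains at most one consonant."
The remaining constraints (1, 2, 4) are satisfied.

3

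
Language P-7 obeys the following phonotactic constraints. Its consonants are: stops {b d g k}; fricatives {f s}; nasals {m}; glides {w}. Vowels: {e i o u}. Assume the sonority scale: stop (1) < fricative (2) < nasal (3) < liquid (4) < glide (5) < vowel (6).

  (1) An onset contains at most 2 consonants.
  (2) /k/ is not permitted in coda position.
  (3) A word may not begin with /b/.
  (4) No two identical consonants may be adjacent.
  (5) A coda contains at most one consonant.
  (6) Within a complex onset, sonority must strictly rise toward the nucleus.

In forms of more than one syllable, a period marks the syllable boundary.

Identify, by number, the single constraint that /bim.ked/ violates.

3

/bim.ked/: word begins with /b/.
This is a violation of constraint 3: "A word may not begin with /b/."
The remaining constraints (1, 2, 4, 5, 6) are satisfied.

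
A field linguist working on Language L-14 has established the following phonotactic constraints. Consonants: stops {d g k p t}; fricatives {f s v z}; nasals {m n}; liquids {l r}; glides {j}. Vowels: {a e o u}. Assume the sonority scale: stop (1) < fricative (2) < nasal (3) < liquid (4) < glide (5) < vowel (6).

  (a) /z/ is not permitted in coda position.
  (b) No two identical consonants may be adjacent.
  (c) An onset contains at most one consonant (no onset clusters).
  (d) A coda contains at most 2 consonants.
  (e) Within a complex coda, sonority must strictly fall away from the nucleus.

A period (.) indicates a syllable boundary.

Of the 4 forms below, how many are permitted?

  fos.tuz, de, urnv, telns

fos.tuz — violates constraint (a): syllable 2 coda contains /z/ → not permitted
de — σ1 onset /d/, coda /∅/ ok → permitted
urnv — violates constraint (d): syllable 1 coda /rnv/ has 3 consonants (> 2) → not permitted
telns — violates constraint (d): syllable 1 coda /lns/ has 3 consonants (> 2) → not permitted
Permitted: de → 1.

1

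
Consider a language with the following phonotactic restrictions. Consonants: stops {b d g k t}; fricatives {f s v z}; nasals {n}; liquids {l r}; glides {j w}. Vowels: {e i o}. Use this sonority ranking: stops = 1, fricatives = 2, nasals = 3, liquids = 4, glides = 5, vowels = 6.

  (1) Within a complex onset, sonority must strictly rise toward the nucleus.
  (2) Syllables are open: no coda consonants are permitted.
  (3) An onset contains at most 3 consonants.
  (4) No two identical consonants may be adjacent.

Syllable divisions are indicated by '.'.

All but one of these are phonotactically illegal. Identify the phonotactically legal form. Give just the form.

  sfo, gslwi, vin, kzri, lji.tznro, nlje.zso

sfo — violates constraint 1: syllable 1 onset /sf/: /s/ (fricative, 2) → /f/ (fricative, 2) does not rise → phonotactically illegal
gslwi — violates constraint 3: syllable 1 onset /gslw/ has 4 consonants (> 3) → phonotactically illegal
vin — violates constraint 2: syllable 1 coda /n/ has 1 consonant (> 0) → phonotactically illegal
kzri — σ1 onset /kzr/ (1→2→4 rises), coda /∅/ ok → phonotactically legal
lji.tznro — violates constraint 3: syllable 2 onset /tznr/ has 4 consonants (> 3) → phonotactically illegal
nlje.zso — violates constraint 1: syllable 2 onset /zs/: /z/ (fricative, 2) → /s/ (fricative, 2) does not rise → phonotactically illegal

kzri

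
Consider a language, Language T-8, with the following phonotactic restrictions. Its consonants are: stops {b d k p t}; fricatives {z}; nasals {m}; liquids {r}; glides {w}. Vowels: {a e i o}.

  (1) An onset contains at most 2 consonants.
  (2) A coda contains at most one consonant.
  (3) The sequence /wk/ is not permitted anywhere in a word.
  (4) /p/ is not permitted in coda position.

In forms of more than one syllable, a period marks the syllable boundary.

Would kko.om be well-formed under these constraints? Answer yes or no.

yes

kko.om — σ1 onset /kk/ (2C), coda /∅/ ok; σ2 onset /∅/, coda /m/ ok → well-formed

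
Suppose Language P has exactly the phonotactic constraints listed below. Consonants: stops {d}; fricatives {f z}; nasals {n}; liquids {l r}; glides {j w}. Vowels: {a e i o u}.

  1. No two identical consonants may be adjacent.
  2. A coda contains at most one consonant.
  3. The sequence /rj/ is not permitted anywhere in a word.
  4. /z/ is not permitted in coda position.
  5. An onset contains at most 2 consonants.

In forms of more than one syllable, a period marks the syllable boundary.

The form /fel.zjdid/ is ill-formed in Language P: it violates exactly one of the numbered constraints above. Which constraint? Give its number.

/fel.zjdid/: syllable 2 onset /zjd/ has 3 consonants (> 2).
This is a violation of constraint 5: "An onset contains at most 2 consonants."
The remaining constraints (1, 2, 3, 4) are satisfied.

5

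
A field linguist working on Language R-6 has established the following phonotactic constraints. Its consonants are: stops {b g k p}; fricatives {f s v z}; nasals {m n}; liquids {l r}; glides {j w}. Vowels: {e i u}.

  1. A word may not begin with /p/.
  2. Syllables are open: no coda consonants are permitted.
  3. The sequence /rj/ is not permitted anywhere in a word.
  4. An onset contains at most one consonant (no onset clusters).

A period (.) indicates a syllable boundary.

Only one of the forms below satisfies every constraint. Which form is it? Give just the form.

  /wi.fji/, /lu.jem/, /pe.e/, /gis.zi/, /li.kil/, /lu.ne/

/wi.fji/ — violates constraint 4: syllable 2 onset /fj/ has 2 consonants (> 1) → not permitted
/lu.jem/ — violates constraint 2: syllable 2 coda /m/ has 1 consonant (> 0) → not permitted
/pe.e/ — violates constraint 1: word begins with /p/ → not permitted
/gis.zi/ — violates constraint 2: syllable 1 coda /s/ has 1 consonant (> 0) → not permitted
/li.kil/ — violates constraint 2: syllable 2 coda /l/ has 1 consonant (> 0) → not permitted
/lu.ne/ — σ1 onset /l/, coda /∅/ ok; σ2 onset /n/, coda /∅/ ok → permitted

/lu.ne/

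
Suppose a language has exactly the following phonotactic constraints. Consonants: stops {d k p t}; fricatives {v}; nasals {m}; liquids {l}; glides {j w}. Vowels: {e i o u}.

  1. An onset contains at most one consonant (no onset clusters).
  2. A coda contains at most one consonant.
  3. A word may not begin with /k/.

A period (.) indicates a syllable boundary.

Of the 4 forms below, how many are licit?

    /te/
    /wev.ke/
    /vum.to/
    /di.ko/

4

/te/ — σ1 onset /t/, coda /∅/ ok → licit
/wev.ke/ — σ1 onset /w/, coda /v/ ok; σ2 onset /k/, coda /∅/ ok → licit
/vum.to/ — σ1 onset /v/, coda /m/ ok; σ2 onset /t/, coda /∅/ ok → licit
/di.ko/ — σ1 onset /d/, coda /∅/ ok; σ2 onset /k/, coda /∅/ ok → licit
Licit: /te/, /wev.ke/, /vum.to/, /di.ko/ → 4.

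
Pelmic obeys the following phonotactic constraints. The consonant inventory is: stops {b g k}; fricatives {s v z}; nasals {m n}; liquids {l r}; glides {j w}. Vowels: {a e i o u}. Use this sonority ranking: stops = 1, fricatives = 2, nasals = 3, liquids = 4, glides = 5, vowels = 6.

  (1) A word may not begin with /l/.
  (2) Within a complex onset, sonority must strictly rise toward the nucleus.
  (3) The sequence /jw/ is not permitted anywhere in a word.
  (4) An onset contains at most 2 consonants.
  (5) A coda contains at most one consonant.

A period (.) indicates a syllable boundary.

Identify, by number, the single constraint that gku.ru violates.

gku.ru: syllable 1 onset /gk/: /g/ (stop, 1) → /k/ (stop, 1) does not rise.
This is a violation of constraint 2: "Within a complex onset, sonority must strictly rise toward the nucleus."
The remaining constraints (1, 3, 4, 5) are satisfied.

2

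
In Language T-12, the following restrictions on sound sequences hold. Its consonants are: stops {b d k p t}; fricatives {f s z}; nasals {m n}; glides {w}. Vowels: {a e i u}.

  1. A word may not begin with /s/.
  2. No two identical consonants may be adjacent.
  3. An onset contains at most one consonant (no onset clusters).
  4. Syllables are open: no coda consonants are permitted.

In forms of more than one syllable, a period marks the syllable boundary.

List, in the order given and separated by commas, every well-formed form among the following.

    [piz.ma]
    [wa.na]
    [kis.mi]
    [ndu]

[wa.na]

[piz.ma] — violates constraint 4: syllable 1 coda /z/ has 1 consonant (> 0) → ill-formed
[wa.na] — σ1 onset /w/, coda /∅/ ok; σ2 onset /n/, coda /∅/ ok → well-formed
[kis.mi] — violates constraint 4: syllable 1 coda /s/ has 1 consonant (> 0) → ill-formed
[ndu] — violates constraint 3: syllable 1 onset /nd/ has 2 consonants (> 1) → ill-formed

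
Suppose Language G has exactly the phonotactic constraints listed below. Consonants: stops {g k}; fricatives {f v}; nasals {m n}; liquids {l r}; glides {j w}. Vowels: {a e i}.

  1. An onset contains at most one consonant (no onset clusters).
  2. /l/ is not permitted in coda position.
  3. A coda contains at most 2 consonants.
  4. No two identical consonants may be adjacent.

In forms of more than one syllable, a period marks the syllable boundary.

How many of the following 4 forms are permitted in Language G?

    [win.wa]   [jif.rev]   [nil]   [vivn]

3

[win.wa] — σ1 onset /w/, coda /n/ ok; σ2 onset /w/, coda /∅/ ok → permitted
[jif.rev] — σ1 onset /j/, coda /f/ ok; σ2 onset /r/, coda /v/ ok → permitted
[nil] — violates constraint 2: syllable 1 coda contains /l/ → not permitted
[vivn] — σ1 onset /v/, coda /vn/ (2C) ok → permitted
Permitted: [win.wa], [jif.rev], [vivn] → 3.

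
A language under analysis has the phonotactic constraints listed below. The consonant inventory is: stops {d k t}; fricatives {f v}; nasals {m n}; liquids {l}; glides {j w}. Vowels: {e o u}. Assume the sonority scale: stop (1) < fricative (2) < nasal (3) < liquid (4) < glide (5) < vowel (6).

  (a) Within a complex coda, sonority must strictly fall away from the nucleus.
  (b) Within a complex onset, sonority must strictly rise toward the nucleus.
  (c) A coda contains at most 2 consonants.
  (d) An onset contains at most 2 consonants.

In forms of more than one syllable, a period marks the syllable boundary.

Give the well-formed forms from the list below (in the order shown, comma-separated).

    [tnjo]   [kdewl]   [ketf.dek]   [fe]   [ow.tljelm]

[tnjo] — violates constraint (d): syllable 1 onset /tnj/ has 3 consonants (> 2) → ill-formed
[kdewl] — violates constraint (b): syllable 1 onset /kd/: /k/ (stop, 1) → /d/ (stop, 1) does not rise → ill-formed
[ketf.dek] — violates constraint (a): syllable 1 coda /tf/: /t/ (stop, 1) → /f/ (fricative, 2) does not fall → ill-formed
[fe] — σ1 onset /f/, coda /∅/ ok → well-formed
[ow.tljelm] — violates constraint (d): syllable 2 onset /tlj/ has 3 consonants (> 2) → ill-formed

[fe]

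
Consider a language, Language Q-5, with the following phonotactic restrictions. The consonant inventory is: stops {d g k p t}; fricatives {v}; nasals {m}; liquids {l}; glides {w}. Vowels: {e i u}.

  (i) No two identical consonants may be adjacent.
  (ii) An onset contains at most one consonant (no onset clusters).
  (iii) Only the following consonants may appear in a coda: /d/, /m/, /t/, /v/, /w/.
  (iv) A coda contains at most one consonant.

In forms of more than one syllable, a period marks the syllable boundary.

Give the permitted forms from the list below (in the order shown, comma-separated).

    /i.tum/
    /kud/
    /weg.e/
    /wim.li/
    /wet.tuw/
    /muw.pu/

/i.tum/, /kud/, /wim.li/, /muw.pu/

/i.tum/ — σ1 onset /∅/, coda /∅/ ok; σ2 onset /t/, coda /m/ ok → permitted
/kud/ — σ1 onset /k/, coda /d/ ok → permitted
/weg.e/ — violates constraint (iii): syllable 1 coda contains /g/, which is not a licensed coda consonant → not permitted
/wim.li/ — σ1 onset /w/, coda /m/ ok; σ2 onset /l/, coda /∅/ ok → permitted
/wet.tuw/ — violates constraint (i): adjacent identical consonants /tt/ → not permitted
/muw.pu/ — σ1 onset /m/, coda /w/ ok; σ2 onset /p/, coda /∅/ ok → permitted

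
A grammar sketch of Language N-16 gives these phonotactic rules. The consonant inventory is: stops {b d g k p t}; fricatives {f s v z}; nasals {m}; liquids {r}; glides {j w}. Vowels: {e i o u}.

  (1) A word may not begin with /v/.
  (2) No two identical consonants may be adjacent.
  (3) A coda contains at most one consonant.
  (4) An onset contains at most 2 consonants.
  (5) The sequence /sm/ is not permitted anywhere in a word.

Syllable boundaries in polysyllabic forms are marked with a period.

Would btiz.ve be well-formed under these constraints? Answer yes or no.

btiz.ve — σ1 onset /bt/ (2C), coda /z/ ok; σ2 onset /v/, coda /∅/ ok → well-formed

yes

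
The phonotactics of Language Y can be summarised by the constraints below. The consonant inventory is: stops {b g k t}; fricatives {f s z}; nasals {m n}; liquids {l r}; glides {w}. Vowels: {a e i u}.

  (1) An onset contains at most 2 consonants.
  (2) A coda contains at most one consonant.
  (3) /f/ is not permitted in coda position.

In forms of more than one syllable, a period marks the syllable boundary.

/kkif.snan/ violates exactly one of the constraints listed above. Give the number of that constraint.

3

/kkif.snan/: syllable 1 coda contains /f/.
This is a violation of constraint 3: "/f/ is not permitted in coda position."
The remaining constraints (1, 2) are satisfied.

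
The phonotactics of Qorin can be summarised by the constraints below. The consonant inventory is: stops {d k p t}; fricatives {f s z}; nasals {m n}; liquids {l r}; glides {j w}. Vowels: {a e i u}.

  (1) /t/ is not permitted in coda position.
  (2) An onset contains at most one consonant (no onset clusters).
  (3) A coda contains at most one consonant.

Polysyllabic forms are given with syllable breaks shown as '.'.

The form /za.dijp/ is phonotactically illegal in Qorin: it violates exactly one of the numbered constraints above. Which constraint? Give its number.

/za.dijp/: syllable 2 coda /jp/ has 2 consonants (> 1).
This is a violation of constraint 3: "A coda contains at most one consonant."
The remaining constraints (1, 2) are satisfied.

3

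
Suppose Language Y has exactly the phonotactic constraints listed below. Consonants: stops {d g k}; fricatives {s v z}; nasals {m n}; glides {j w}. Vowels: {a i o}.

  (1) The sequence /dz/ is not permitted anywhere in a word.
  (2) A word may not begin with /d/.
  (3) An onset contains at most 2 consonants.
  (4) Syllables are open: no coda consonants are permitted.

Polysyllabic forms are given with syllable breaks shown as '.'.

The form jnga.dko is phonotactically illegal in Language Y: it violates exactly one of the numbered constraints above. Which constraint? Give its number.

jnga.dko: syllable 1 onset /jng/ has 3 consonants (> 2).
This is a violation of constraint 3: "An onset contains at most 2 consonants."
The remaining constraints (1, 2, 4) are satisfied.

3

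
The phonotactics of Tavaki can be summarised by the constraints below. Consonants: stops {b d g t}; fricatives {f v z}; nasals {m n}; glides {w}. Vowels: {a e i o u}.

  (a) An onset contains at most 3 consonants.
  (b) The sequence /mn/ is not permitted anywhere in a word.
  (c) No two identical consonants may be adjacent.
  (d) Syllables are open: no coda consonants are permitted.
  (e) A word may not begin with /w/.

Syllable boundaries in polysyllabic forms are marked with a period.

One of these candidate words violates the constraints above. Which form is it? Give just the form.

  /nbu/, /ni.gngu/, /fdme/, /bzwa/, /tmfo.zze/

/nbu/ — σ1 onset /nb/ (2C), coda /∅/ ok → permitted
/ni.gngu/ — σ1 onset /n/, coda /∅/ ok; σ2 onset /gng/ (3C), coda /∅/ ok → permitted
/fdme/ — σ1 onset /fdm/ (3C), coda /∅/ ok → permitted
/bzwa/ — σ1 onset /bzw/ (3C), coda /∅/ ok → permitted
/tmfo.zze/ — violates constraint (c): adjacent identical consonants /zz/ → not permitted

/tmfo.zze/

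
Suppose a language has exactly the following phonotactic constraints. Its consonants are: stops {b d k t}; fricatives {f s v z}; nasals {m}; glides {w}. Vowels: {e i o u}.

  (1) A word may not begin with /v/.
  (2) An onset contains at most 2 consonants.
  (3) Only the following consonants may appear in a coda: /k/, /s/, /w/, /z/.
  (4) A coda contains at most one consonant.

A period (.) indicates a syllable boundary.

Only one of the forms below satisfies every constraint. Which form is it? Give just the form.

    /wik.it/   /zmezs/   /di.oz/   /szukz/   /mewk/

/di.oz/

/wik.it/ — violates constraint 3: syllable 2 coda contains /t/, which is not a licensed coda consonant → phonotactically illegal
/zmezs/ — violates constraint 4: syllable 1 coda /zs/ has 2 consonants (> 1) → phonotactically illegal
/di.oz/ — σ1 onset /d/, coda /∅/ ok; σ2 onset /∅/, coda /z/ ok → phonotactically legal
/szukz/ — violates constraint 4: syllable 1 coda /kz/ has 2 consonants (> 1) → phonotactically illegal
/mewk/ — violates constraint 4: syllable 1 coda /wk/ has 2 consonants (> 1) → phonotactically illegal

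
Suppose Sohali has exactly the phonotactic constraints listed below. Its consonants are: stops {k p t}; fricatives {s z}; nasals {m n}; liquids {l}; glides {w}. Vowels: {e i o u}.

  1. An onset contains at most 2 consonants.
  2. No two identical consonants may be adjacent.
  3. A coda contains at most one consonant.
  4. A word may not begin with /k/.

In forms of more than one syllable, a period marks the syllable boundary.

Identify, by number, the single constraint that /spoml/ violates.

3

/spoml/: syllable 1 coda /ml/ has 2 consonants (> 1).
This is a violation of constraint 3: "A coda contains at most one consonant."
The remaining constraints (1, 2, 4) are satisfied.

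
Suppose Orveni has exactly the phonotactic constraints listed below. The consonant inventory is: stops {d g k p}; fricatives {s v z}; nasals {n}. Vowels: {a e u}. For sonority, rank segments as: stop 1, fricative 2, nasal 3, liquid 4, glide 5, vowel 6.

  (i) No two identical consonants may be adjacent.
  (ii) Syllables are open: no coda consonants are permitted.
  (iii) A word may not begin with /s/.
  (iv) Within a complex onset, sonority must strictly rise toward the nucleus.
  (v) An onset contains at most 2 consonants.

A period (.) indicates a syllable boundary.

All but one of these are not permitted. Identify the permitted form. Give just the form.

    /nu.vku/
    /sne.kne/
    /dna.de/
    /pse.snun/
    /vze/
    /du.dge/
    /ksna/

/nu.vku/ — violates constraint (iv): syllable 2 onset /vk/: /v/ (fricative, 2) → /k/ (stop, 1) does not rise → not permitted
/sne.kne/ — violates constraint (iii): word begins with /s/ → not permitted
/dna.de/ — σ1 onset /dn/ (1→3 rises), coda /∅/ ok; σ2 onset /d/, coda /∅/ ok → permitted
/pse.snun/ — violates constraint (ii): syllable 2 coda /n/ has 1 consonant (> 0) → not permitted
/vze/ — violates constraint (iv): syllable 1 onset /vz/: /v/ (fricative, 2) → /z/ (fricative, 2) does not rise → not permitted
/du.dge/ — violates constraint (iv): syllable 2 onset /dg/: /d/ (stop, 1) → /g/ (stop, 1) does not rise → not permitted
/ksna/ — violates constraint (v): syllable 1 onset /ksn/ has 3 consonants (> 2) → not permitted

/dna.de/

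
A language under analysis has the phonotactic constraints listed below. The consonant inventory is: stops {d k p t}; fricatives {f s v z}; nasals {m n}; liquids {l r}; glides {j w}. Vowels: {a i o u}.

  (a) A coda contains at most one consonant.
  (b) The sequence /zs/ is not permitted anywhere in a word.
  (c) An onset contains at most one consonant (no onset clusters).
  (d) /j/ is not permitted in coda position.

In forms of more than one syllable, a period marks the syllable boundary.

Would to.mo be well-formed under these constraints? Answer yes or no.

to.mo — σ1 onset /t/, coda /∅/ ok; σ2 onset /m/, coda /∅/ ok → well-formed

yes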